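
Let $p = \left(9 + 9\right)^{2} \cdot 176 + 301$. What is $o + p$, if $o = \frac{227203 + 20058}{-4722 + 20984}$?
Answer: $\frac{932466411}{16262} \approx 57340.0$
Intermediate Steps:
$o = \frac{247261}{16262} \approx 15.205$
$p = 57325$ ($p = 18^{2} \cdot 176 + 301 = 324 \cdot 176 + 301 = 57024 + 301 = 57325$)
$o + p = \frac{247261}{16262} + 57325 = \frac{932466411}{16262}$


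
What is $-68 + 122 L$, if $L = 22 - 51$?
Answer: $-3606$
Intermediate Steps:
$L = -29$
$-68 + 122 L = -68 + 122 \left(-29\right) = -68 - 3538 = -3606$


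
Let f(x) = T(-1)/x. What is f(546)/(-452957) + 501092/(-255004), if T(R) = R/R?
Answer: -30981832178257/15766548092022 ≈ -1.9650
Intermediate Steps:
T(R) = 1
f(x) = 1/x
f(546)/(-452957) + 501092/(-255004) = 1/(546*(-452957)) + 501092/(-255004) = (1/546)*(-1/452957) + 501092*(-1/255004) = -1/247314522 - 125273/63751 = -30981832178257/15766548092022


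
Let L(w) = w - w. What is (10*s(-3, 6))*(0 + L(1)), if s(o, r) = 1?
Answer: 0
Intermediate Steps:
L(w) = 0
(10*s(-3, 6))*(0 + L(1)) = (10*1)*(0 + 0) = 10*0 = 0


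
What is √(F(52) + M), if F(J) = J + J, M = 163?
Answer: √267 ≈ 16.340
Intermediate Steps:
F(J) = 2*J
√(F(52) + M) = √(2*52 + 163) = √(104 + 163) = √267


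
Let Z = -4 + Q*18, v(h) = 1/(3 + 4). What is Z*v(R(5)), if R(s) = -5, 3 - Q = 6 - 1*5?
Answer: 32/7 ≈ 4.5714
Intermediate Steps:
Q = 2 (Q = 3 - (6 - 1*5) = 3 - (6 - 5) = 3 - 1*1 = 3 - 1 = 2)
v(h) = ⅐ (v(h) = 1/7 = ⅐)
Z = 32 (Z = -4 + 2*18 = -4 + 36 = 32)
Z*v(R(5)) = 32*(⅐) = 32/7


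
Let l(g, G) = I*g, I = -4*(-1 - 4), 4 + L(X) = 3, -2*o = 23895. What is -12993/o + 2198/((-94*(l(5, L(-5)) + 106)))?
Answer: 75111949/77117130 ≈ 0.97400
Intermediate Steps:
o = -23895/2 (o = -1/2*23895 = -23895/2 ≈ -11948.)
L(X) = -1 (L(X) = -4 + 3 = -1)
I = 20 (I = -4*(-5) = 20)
l(g, G) = 20*g
-12993/o + 2198/((-94*(l(5, L(-5)) + 106))) = -12993/(-23895/2) + 2198/((-94*(20*5 + 106))) = -12993*(-2/23895) + 2198/((-94*(100 + 106))) = 8662/7965 + 2198/((-94*206)) = 8662/7965 + 2198/(-19364) = 8662/7965 + 2198*(-1/19364) = 8662/7965 - 1099/9682 = 75111949/77117130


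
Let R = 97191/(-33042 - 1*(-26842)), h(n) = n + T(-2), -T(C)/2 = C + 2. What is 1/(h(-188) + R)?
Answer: -6200/1262791 ≈ -0.0049098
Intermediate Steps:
T(C) = -4 - 2*C (T(C) = -2*(C + 2) = -2*(2 + C) = -4 - 2*C)
h(n) = n (h(n) = n + (-4 - 2*(-2)) = n + (-4 + 4) = n + 0 = n)
R = -97191/6200 (R = 97191/(-33042 + 26842) = 97191/(-6200) = 97191*(-1/6200) = -97191/6200 ≈ -15.676)
1/(h(-188) + R) = 1/(-188 - 97191/6200) = 1/(-1262791/6200) = -6200/1262791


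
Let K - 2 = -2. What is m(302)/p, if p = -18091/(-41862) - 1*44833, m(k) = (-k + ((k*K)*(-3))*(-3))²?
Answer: -3817981848/1876780955 ≈ -2.0343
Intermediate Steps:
K = 0 (K = 2 - 2 = 0)
m(k) = k² (m(k) = (-k + ((k*0)*(-3))*(-3))² = (-k + (0*(-3))*(-3))² = (-k + 0*(-3))² = (-k + 0)² = (-k)² = k²)
p = -1876780955/41862 (p = -18091*(-1/41862) - 44833 = 18091/41862 - 44833 = -1876780955/41862 ≈ -44833.)
m(302)/p = 302²/(-1876780955/41862) = 91204*(-41862/1876780955) = -3817981848/1876780955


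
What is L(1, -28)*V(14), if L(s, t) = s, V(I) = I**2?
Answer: 196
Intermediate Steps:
L(1, -28)*V(14) = 1*14**2 = 1*196 = 196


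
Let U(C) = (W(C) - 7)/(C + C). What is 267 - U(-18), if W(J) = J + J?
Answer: 9569/36 ≈ 265.81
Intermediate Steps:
W(J) = 2*J
U(C) = (-7 + 2*C)/(2*C) (U(C) = (2*C - 7)/(C + C) = (-7 + 2*C)/((2*C)) = (-7 + 2*C)*(1/(2*C)) = (-7 + 2*C)/(2*C))
267 - U(-18) = 267 - (-7/2 - 18)/(-18) = 267 - (-1)*(-43)/(18*2) = 267 - 1*43/36 = 267 - 43/36 = 9569/36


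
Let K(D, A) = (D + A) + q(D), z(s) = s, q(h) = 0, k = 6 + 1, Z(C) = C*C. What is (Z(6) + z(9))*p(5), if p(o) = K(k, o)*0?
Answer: 0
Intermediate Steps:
Z(C) = C²
k = 7
K(D, A) = A + D (K(D, A) = (D + A) + 0 = (A + D) + 0 = A + D)
p(o) = 0 (p(o) = (o + 7)*0 = (7 + o)*0 = 0)
(Z(6) + z(9))*p(5) = (6² + 9)*0 = (36 + 9)*0 = 45*0 = 0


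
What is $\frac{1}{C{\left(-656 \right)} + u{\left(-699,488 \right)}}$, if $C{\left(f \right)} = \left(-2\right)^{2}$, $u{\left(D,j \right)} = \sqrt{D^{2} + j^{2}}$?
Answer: $- \frac{4}{726729} + \frac{\sqrt{726745}}{726729} \approx 0.0011676$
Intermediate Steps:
$C{\left(f \right)} = 4$
$\frac{1}{C{\left(-656 \right)} + u{\left(-699,488 \right)}} = \frac{1}{4 + \sqrt{\left(-699\right)^{2} + 488^{2}}} = \frac{1}{4 + \sqrt{488601 + 238144}} = \frac{1}{4 + \sqrt{726745}}$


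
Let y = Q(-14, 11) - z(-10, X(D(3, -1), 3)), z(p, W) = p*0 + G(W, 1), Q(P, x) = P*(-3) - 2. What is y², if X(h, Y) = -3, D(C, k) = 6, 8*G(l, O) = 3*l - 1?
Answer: 27225/16 ≈ 1701.6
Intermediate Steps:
G(l, O) = -⅛ + 3*l/8 (G(l, O) = (3*l - 1)/8 = (-1 + 3*l)/8 = -⅛ + 3*l/8)
Q(P, x) = -2 - 3*P (Q(P, x) = -3*P - 2 = -2 - 3*P)
z(p, W) = -⅛ + 3*W/8 (z(p, W) = p*0 + (-⅛ + 3*W/8) = 0 + (-⅛ + 3*W/8) = -⅛ + 3*W/8)
y = 165/4 (y = (-2 - 3*(-14)) - (-⅛ + (3/8)*(-3)) = (-2 + 42) - (-⅛ - 9/8) = 40 - 1*(-5/4) = 40 + 5/4 = 165/4 ≈ 41.250)
y² = (165/4)² = 27225/16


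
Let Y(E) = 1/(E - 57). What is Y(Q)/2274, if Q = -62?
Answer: -1/270606 ≈ -3.6954e-6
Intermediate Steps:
Y(E) = 1/(-57 + E)
Y(Q)/2274 = 1/(-57 - 62*2274) = (1/2274)/(-119) = -1/119*1/2274 = -1/270606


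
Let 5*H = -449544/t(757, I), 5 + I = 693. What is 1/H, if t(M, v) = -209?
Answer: 1045/449544 ≈ 0.0023246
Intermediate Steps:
I = 688 (I = -5 + 693 = 688)
H = 449544/1045 (H = (-449544/(-209))/5 = (-449544*(-1/209))/5 = (⅕)*(449544/209) = 449544/1045 ≈ 430.19)
1/H = 1/(449544/1045) = 1045/449544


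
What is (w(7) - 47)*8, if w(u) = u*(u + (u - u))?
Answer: 16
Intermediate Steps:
w(u) = u² (w(u) = u*(u + 0) = u*u = u²)
(w(7) - 47)*8 = (7² - 47)*8 = (49 - 47)*8 = 2*8 = 16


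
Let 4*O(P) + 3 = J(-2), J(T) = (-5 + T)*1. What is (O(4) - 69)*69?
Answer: -9867/2 ≈ -4933.5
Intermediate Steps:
J(T) = -5 + T
O(P) = -5/2 (O(P) = -3/4 + (-5 - 2)/4 = -3/4 + (1/4)*(-7) = -3/4 - 7/4 = -5/2)
(O(4) - 69)*69 = (-5/2 - 69)*69 = -143/2*69 = -9867/2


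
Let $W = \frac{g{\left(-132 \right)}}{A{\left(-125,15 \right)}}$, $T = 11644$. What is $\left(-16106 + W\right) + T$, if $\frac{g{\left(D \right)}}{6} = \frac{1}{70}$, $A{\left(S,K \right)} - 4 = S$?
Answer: $- \frac{18896573}{4235} \approx -4462.0$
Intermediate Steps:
$A{\left(S,K \right)} = 4 + S$
$g{\left(D \right)} = \frac{3}{35}$ ($g{\left(D \right)} = \frac{6}{70} = 6 \cdot \frac{1}{70} = \frac{3}{35}$)
$W = - \frac{3}{4235}$ ($W = \frac{3}{35 \left(4 - 125\right)} = \frac{3}{35 \left(-121\right)} = \frac{3}{35} \left(- \frac{1}{121}\right) = - \frac{3}{4235} \approx -0.00070838$)
$\left(-16106 + W\right) + T = \left(-16106 - \frac{3}{4235}\right) + 11644 = - \frac{68208913}{4235} + 11644 = - \frac{18896573}{4235}$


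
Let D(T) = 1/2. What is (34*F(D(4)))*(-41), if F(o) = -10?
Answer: 13940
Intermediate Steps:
D(T) = ½
(34*F(D(4)))*(-41) = (34*(-10))*(-41) = -340*(-41) = 13940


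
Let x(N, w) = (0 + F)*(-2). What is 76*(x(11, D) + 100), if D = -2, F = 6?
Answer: 6688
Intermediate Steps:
x(N, w) = -12 (x(N, w) = (0 + 6)*(-2) = 6*(-2) = -12)
76*(x(11, D) + 100) = 76*(-12 + 100) = 76*88 = 6688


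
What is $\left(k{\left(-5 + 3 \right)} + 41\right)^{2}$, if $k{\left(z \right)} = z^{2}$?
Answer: $2025$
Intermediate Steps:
$\left(k{\left(-5 + 3 \right)} + 41\right)^{2} = \left(\left(-5 + 3\right)^{2} + 41\right)^{2} = \left(\left(-2\right)^{2} + 41\right)^{2} = \left(4 + 41\right)^{2} = 45^{2} = 2025$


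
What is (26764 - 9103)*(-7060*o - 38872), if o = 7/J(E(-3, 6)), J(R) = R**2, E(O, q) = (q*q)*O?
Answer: -667368610909/972 ≈ -6.8659e+8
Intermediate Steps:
E(O, q) = O*q**2 (E(O, q) = q**2*O = O*q**2)
o = 7/11664 (o = 7/((-3*6**2)**2) = 7/((-3*36)**2) = 7/((-108)**2) = 7/11664 ≈ 0.00060014)
(26764 - 9103)*(-7060*o - 38872) = (26764 - 9103)*(-7060*7/11664 - 38872) = 17661*(-12355/2916 - 38872) = 17661*(-113363107/2916) = -667368610909/972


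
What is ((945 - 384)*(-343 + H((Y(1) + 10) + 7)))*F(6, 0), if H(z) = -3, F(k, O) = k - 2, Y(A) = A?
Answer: -776424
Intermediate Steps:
F(k, O) = -2 + k
((945 - 384)*(-343 + H((Y(1) + 10) + 7)))*F(6, 0) = ((945 - 384)*(-343 - 3))*(-2 + 6) = (561*(-346))*4 = -194106*4 = -776424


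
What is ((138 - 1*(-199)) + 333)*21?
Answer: 14070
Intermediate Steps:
((138 - 1*(-199)) + 333)*21 = ((138 + 199) + 333)*21 = (337 + 333)*21 = 670*21 = 14070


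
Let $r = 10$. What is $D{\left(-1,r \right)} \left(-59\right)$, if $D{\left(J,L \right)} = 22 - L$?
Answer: $-708$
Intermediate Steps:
$D{\left(-1,r \right)} \left(-59\right) = \left(22 - 10\right) \left(-59\right) = 12 \left(-59\right) = -708$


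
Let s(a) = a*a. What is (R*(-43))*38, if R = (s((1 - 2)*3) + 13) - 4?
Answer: -29412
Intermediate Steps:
s(a) = a²
R = 18 (R = (((1 - 2)*3)² + 13) - 4 = ((-1*3)² + 13) - 4 = ((-3)² + 13) - 4 = (9 + 13) - 4 = 22 - 4 = 18)
(R*(-43))*38 = (18*(-43))*38 = -774*38 = -29412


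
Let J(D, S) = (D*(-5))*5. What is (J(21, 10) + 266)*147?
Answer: -38073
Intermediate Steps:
J(D, S) = -25*D (J(D, S) = -5*D*5 = -25*D)
(J(21, 10) + 266)*147 = (-25*21 + 266)*147 = (-525 + 266)*147 = -259*147 = -38073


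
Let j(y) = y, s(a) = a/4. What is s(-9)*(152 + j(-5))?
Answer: -1323/4 ≈ -330.75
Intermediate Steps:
s(a) = a/4 (s(a) = a*(¼) = a/4)
s(-9)*(152 + j(-5)) = ((¼)*(-9))*(152 - 5) = -9/4*147 = -1323/4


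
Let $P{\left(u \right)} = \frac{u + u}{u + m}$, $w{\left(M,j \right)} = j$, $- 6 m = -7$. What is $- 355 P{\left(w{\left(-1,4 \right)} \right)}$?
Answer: $- \frac{17040}{31} \approx -549.68$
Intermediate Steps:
$m = \frac{7}{6}$ ($m = \left(- \frac{1}{6}\right) \left(-7\right) = \frac{7}{6} \approx 1.1667$)
$P{\left(u \right)} = \frac{2 u}{\frac{7}{6} + u}$ ($P{\left(u \right)} = \frac{u + u}{u + \frac{7}{6}} = \frac{2 u}{\frac{7}{6} + u}$)
$- 355 P{\left(w{\left(-1,4 \right)} \right)} = - 355 \cdot 12 \cdot 4 \frac{1}{7 + 6 \cdot 4} = - 355 \cdot 12 \cdot 4 \frac{1}{7 + 24} = - 355 \cdot 12 \cdot 4 \cdot \frac{1}{31} = \left(-355\right) \frac{48}{31} = - \frac{17040}{31}$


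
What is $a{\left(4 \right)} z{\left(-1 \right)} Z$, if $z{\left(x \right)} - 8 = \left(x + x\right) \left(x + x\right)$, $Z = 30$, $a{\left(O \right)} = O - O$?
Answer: $0$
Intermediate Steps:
$a{\left(O \right)} = 0$
$z{\left(x \right)} = 8 + 4 x^{2}$ ($z{\left(x \right)} = 8 + \left(x + x\right) \left(x + x\right) = 8 + 2 x 2 x = 8 + 4 x^{2}$)
$a{\left(4 \right)} z{\left(-1 \right)} Z = 0 \left(8 + 4 \left(-1\right)^{2}\right) 30 = 0 \left(8 + 4 \cdot 1\right) 30 = 0 \left(8 + 4\right) 30 = 0 \cdot 12 \cdot 30 = 0 \cdot 30 = 0$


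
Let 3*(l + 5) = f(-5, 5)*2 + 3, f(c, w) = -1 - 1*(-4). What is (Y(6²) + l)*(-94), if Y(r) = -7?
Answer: 846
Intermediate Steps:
f(c, w) = 3 (f(c, w) = -1 + 4 = 3)
l = -2 (l = -5 + (3*2 + 3)/3 = -5 + (6 + 3)/3 = -5 + (⅓)*9 = -5 + 3 = -2)
(Y(6²) + l)*(-94) = (-7 - 2)*(-94) = -9*(-94) = 846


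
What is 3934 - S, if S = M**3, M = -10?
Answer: 4934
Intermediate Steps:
S = -1000 (S = (-10)**3 = -1000)
3934 - S = 3934 - 1*(-1000) = 3934 + 1000 = 4934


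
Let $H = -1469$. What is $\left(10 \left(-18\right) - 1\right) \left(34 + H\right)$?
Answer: $259735$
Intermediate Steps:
$\left(10 \left(-18\right) - 1\right) \left(34 + H\right) = \left(10 \left(-18\right) - 1\right) \left(34 - 1469\right) = \left(-180 - 1\right) \left(-1435\right) = \left(-181\right) \left(-1435\right) = 259735$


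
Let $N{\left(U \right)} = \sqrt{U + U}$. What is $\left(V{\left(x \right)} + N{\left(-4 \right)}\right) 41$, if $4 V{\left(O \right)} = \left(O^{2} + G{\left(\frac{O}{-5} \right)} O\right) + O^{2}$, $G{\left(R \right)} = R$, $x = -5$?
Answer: $\frac{1845}{4} + 82 i \sqrt{2} \approx 461.25 + 115.97 i$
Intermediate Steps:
$N{\left(U \right)} = \sqrt{2} \sqrt{U}$ ($N{\left(U \right)} = \sqrt{2 U} = \sqrt{2} \sqrt{U}$)
$V{\left(O \right)} = \frac{9 O^{2}}{20}$ ($V{\left(O \right)} = \frac{\left(O^{2} + \frac{O}{-5} O\right) + O^{2}}{4} = \frac{\left(O^{2} + O \left(- \frac{1}{5}\right) O\right) + O^{2}}{4} = \frac{\left(O^{2} + - \frac{O}{5} O\right) + O^{2}}{4} = \frac{\left(O^{2} - \frac{O^{2}}{5}\right) + O^{2}}{4} = \frac{\frac{4 O^{2}}{5} + O^{2}}{4} = \frac{\frac{9}{5} O^{2}}{4} = \frac{9 O^{2}}{20}$)
$\left(V{\left(x \right)} + N{\left(-4 \right)}\right) 41 = \left(\frac{9 \left(-5\right)^{2}}{20} + \sqrt{2} \sqrt{-4}\right) 41 = \left(\frac{9}{20} \cdot 25 + \sqrt{2} \cdot 2 i\right) 41 = \left(\frac{45}{4} + 2 i \sqrt{2}\right) 41 = \frac{1845}{4} + 82 i \sqrt{2}$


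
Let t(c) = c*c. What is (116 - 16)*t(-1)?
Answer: 100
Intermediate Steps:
t(c) = c²
(116 - 16)*t(-1) = (116 - 16)*(-1)² = 100*1 = 100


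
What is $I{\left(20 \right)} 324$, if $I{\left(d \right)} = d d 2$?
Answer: $259200$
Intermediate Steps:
$I{\left(d \right)} = 2 d^{2}$ ($I{\left(d \right)} = d^{2} \cdot 2 = 2 d^{2}$)
$I{\left(20 \right)} 324 = 2 \cdot 20^{2} \cdot 324 = 2 \cdot 400 \cdot 324 = 800 \cdot 324 = 259200$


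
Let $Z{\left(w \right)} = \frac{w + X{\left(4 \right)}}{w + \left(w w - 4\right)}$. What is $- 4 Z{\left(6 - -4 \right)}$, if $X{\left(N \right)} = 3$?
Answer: $- \frac{26}{53} \approx -0.49057$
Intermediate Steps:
$Z{\left(w \right)} = \frac{3 + w}{-4 + w + w^{2}}$ ($Z{\left(w \right)} = \frac{w + 3}{w + \left(w w - 4\right)} = \frac{3 + w}{w + \left(w^{2} - 4\right)} = \frac{3 + w}{w + \left(-4 + w^{2}\right)} = \frac{3 + w}{-4 + w + w^{2}}$)
$- 4 Z{\left(6 - -4 \right)} = - 4 \frac{3 + \left(6 - -4\right)}{-4 + \left(6 - -4\right) + \left(6 - -4\right)^{2}} = - 4 \frac{3 + \left(6 + 4\right)}{-4 + \left(6 + 4\right) + \left(6 + 4\right)^{2}} = - 4 \frac{3 + 10}{-4 + 10 + 10^{2}} = - 4 \frac{1}{-4 + 10 + 100} \cdot 13 = - 4 \cdot \frac{1}{106} \cdot 13 = \left(-4\right) \frac{13}{106} = - \frac{26}{53}$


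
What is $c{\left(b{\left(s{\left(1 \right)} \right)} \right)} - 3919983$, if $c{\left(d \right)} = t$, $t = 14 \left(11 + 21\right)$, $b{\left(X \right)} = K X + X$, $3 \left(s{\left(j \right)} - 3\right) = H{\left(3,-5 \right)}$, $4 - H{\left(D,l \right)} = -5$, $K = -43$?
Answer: $-3919535$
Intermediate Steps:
$H{\left(D,l \right)} = 9$ ($H{\left(D,l \right)} = 4 - -5 = 4 + 5 = 9$)
$s{\left(j \right)} = 6$ ($s{\left(j \right)} = 3 + \frac{1}{3} \cdot 9 = 3 + 3 = 6$)
$b{\left(X \right)} = - 42 X$ ($b{\left(X \right)} = - 43 X + X = - 42 X$)
$t = 448$ ($t = 14 \cdot 32 = 448$)
$c{\left(d \right)} = 448$
$c{\left(b{\left(s{\left(1 \right)} \right)} \right)} - 3919983 = 448 - 3919983 = -3919535$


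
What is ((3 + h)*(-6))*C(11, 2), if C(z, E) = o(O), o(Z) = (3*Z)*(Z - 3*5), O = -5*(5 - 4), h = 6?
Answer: -16200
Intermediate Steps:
O = -5 (O = -5*1 = -5)
o(Z) = 3*Z*(-15 + Z) (o(Z) = (3*Z)*(Z - 15) = (3*Z)*(-15 + Z) = 3*Z*(-15 + Z))
C(z, E) = 300 (C(z, E) = 3*(-5)*(-15 - 5) = 3*(-5)*(-20) = 300)
((3 + h)*(-6))*C(11, 2) = ((3 + 6)*(-6))*300 = (9*(-6))*300 = -54*300 = -16200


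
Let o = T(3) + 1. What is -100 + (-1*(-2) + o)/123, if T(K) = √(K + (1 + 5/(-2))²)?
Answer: -4099/41 + √21/246 ≈ -99.957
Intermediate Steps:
T(K) = √(9/4 + K) (T(K) = √(K + (1 + 5*(-½))²) = √(K + (1 - 5/2)²) = √(K + (-3/2)²) = √(K + 9/4) = √(9/4 + K))
o = 1 + √21/2 (o = √(9 + 4*3)/2 + 1 = √(9 + 12)/2 + 1 = √21/2 + 1 = 1 + √21/2 ≈ 3.2913)
-100 + (-1*(-2) + o)/123 = -100 + (-1*(-2) + (1 + √21/2))/123 = -100 + (2 + (1 + √21/2))*(1/123) = -100 + (3 + √21/2)*(1/123) = -100 + (1/41 + √21/246) = -4099/41 + √21/246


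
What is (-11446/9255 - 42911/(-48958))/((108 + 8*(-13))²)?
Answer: -163231963/7249700640 ≈ -0.022516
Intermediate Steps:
(-11446/9255 - 42911/(-48958))/((108 + 8*(-13))²) = (-11446*1/9255 - 42911*(-1/48958))/((108 - 104)²) = (-11446/9255 + 42911/48958)/(4²) = -163231963/453106290/16 = -163231963/453106290*1/16 = -163231963/7249700640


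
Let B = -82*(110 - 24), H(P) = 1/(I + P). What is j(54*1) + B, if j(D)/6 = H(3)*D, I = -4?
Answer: -7376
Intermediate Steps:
H(P) = 1/(-4 + P)
j(D) = -6*D (j(D) = 6*(D/(-4 + 3)) = 6*(D/(-1)) = 6*(-D) = -6*D)
B = -7052 (B = -82*86 = -7052)
j(54*1) + B = -324 - 7052 = -7376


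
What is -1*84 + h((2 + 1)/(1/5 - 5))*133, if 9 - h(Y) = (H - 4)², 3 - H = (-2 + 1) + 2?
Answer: 581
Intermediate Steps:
H = 2 (H = 3 - ((-2 + 1) + 2) = 3 - (-1 + 2) = 3 - 1*1 = 3 - 1 = 2)
h(Y) = 5 (h(Y) = 9 - (2 - 4)² = 9 - 1*(-2)² = 9 - 1*4 = 9 - 4 = 5)
-1*84 + h((2 + 1)/(1/5 - 5))*133 = -1*84 + 5*133 = -84 + 665 = 581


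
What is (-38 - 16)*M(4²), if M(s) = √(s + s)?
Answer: -216*√2 ≈ -305.47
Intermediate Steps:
M(s) = √2*√s (M(s) = √(2*s) = √2*√s)
(-38 - 16)*M(4²) = (-38 - 16)*(√2*√(4²)) = -54*√2*√16 = -54*√2*4 = -216*√2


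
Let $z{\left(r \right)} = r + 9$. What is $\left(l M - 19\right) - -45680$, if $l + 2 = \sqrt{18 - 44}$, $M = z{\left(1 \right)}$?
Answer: $45641 + 10 i \sqrt{26} \approx 45641.0 + 50.99 i$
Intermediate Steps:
$z{\left(r \right)} = 9 + r$
$M = 10$ ($M = 9 + 1 = 10$)
$l = -2 + i \sqrt{26}$ ($l = -2 + \sqrt{18 - 44} = -2 + \sqrt{-26} = -2 + i \sqrt{26} \approx -2.0 + 5.099 i$)
$\left(l M - 19\right) - -45680 = \left(\left(-2 + i \sqrt{26}\right) 10 - 19\right) - -45680 = \left(\left(-20 + 10 i \sqrt{26}\right) - 19\right) + 45680 = \left(-39 + 10 i \sqrt{26}\right) + 45680 = 45641 + 10 i \sqrt{26}$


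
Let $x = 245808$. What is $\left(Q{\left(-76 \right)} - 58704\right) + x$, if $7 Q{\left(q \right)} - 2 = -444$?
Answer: $\frac{1309286}{7} \approx 1.8704 \cdot 10^{5}$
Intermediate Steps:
$Q{\left(q \right)} = - \frac{442}{7}$ ($Q{\left(q \right)} = \frac{2}{7} + \frac{1}{7} \left(-444\right) = \frac{2}{7} - \frac{444}{7} = - \frac{442}{7}$)
$\left(Q{\left(-76 \right)} - 58704\right) + x = \left(- \frac{442}{7} - 58704\right) + 245808 = - \frac{411370}{7} + 245808 = \frac{1309286}{7}$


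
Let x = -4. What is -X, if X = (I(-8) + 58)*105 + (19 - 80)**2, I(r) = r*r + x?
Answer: -16111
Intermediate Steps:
I(r) = -4 + r**2 (I(r) = r*r - 4 = r**2 - 4 = -4 + r**2)
X = 16111 (X = ((-4 + (-8)**2) + 58)*105 + (19 - 80)**2 = ((-4 + 64) + 58)*105 + (-61)**2 = (60 + 58)*105 + 3721 = 118*105 + 3721 = 12390 + 3721 = 16111)
-X = -1*16111 = -16111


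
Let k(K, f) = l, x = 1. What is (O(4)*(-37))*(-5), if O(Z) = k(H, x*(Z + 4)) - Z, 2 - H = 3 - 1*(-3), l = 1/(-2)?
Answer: -1665/2 ≈ -832.50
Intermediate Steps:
l = -1/2 (l = 1*(-1/2) = -1/2 ≈ -0.50000)
H = -4 (H = 2 - (3 - 1*(-3)) = 2 - (3 + 3) = 2 - 1*6 = 2 - 6 = -4)
k(K, f) = -1/2
O(Z) = -1/2 - Z
(O(4)*(-37))*(-5) = ((-1/2 - 1*4)*(-37))*(-5) = ((-1/2 - 4)*(-37))*(-5) = -9/2*(-37)*(-5) = (333/2)*(-5) = -1665/2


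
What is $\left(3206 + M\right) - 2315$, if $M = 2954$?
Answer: $3845$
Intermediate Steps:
$\left(3206 + M\right) - 2315 = \left(3206 + 2954\right) - 2315 = 6160 - 2315 = 3845$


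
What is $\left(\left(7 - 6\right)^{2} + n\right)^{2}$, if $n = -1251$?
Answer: $1562500$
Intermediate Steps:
$\left(\left(7 - 6\right)^{2} + n\right)^{2} = \left(\left(7 - 6\right)^{2} - 1251\right)^{2} = \left(1^{2} - 1251\right)^{2} = \left(1 - 1251\right)^{2} = \left(-1250\right)^{2} = 1562500$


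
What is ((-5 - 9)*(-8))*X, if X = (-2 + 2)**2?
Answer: 0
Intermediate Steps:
X = 0 (X = 0**2 = 0)
((-5 - 9)*(-8))*X = ((-5 - 9)*(-8))*0 = -14*(-8)*0 = 112*0 = 0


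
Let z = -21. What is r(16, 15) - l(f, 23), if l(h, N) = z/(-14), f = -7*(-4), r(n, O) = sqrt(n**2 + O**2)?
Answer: -3/2 + sqrt(481) ≈ 20.432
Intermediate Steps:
r(n, O) = sqrt(O**2 + n**2)
f = 28
l(h, N) = 3/2 (l(h, N) = -21/(-14) = -21*(-1/14) = 3/2)
r(16, 15) - l(f, 23) = sqrt(15**2 + 16**2) - 1*3/2 = sqrt(225 + 256) - 3/2 = sqrt(481) - 3/2 = -3/2 + sqrt(481)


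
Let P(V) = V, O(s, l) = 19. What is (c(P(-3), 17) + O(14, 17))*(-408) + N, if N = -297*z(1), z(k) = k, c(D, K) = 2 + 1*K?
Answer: -15801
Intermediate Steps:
c(D, K) = 2 + K
N = -297 (N = -297*1 = -297)
(c(P(-3), 17) + O(14, 17))*(-408) + N = ((2 + 17) + 19)*(-408) - 297 = (19 + 19)*(-408) - 297 = 38*(-408) - 297 = -15504 - 297 = -15801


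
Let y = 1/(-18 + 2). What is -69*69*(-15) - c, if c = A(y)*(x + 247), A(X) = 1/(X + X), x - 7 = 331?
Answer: 76095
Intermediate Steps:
y = -1/16 (y = 1/(-16) = -1/16 ≈ -0.062500)
x = 338 (x = 7 + 331 = 338)
A(X) = 1/(2*X)
c = -4680 (c = (1/(2*(-1/16)))*(338 + 247) = ((½)*(-16))*585 = -8*585 = -4680)
-69*69*(-15) - c = -69*69*(-15) - 1*(-4680) = -4761*(-15) + 4680 = 71415 + 4680 = 76095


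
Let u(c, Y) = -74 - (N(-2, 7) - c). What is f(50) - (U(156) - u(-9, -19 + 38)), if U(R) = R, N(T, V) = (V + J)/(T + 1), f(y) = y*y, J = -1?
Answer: 2267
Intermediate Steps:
f(y) = y**2
N(T, V) = (-1 + V)/(1 + T) (N(T, V) = (V - 1)/(T + 1) = (-1 + V)/(1 + T))
u(c, Y) = -68 + c (u(c, Y) = -74 - ((-1 + 7)/(1 - 2) - c) = -74 - (6/(-1) - c) = -74 - (-1*6 - c) = -74 - (-6 - c) = -74 + (6 + c) = -68 + c)
f(50) - (U(156) - u(-9, -19 + 38)) = 50**2 - (156 - (-68 - 9)) = 2500 - (156 - 1*(-77)) = 2500 - (156 + 77) = 2500 - 1*233 = 2500 - 233 = 2267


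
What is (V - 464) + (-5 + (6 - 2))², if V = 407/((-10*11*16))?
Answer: -74117/160 ≈ -463.23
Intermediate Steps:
V = -37/160 (V = 407/((-110*16)) = 407/(-1760) = 407*(-1/1760) = -37/160 ≈ -0.23125)
(V - 464) + (-5 + (6 - 2))² = (-37/160 - 464) + (-5 + (6 - 2))² = -74277/160 + (-5 + 4)² = -74277/160 + (-1)² = -74277/160 + 1 = -74117/160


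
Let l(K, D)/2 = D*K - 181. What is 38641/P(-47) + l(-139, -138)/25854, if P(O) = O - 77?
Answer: -16037293/51708 ≈ -310.15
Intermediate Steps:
l(K, D) = -362 + 2*D*K (l(K, D) = 2*(D*K - 181) = 2*(-181 + D*K) = -362 + 2*D*K)
P(O) = -77 + O
38641/P(-47) + l(-139, -138)/25854 = 38641/(-77 - 47) + (-362 + 2*(-138)*(-139))/25854 = 38641/(-124) + (-362 + 38364)*(1/25854) = 38641*(-1/124) + 38002*(1/25854) = -38641/124 + 19001/12927 = -16037293/51708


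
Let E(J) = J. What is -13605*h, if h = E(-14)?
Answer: 190470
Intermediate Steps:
h = -14
-13605*h = -13605*(-14) = 190470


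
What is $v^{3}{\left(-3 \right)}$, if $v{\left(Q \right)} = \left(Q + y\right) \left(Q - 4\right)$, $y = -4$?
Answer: $117649$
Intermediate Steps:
$v{\left(Q \right)} = \left(-4 + Q\right)^{2}$ ($v{\left(Q \right)} = \left(Q - 4\right) \left(Q - 4\right) = \left(-4 + Q\right) \left(-4 + Q\right) = \left(-4 + Q\right)^{2}$)
$v^{3}{\left(-3 \right)} = \left(16 + \left(-3\right)^{2} - -24\right)^{3} = \left(16 + 9 + 24\right)^{3} = 49^{3} = 117649$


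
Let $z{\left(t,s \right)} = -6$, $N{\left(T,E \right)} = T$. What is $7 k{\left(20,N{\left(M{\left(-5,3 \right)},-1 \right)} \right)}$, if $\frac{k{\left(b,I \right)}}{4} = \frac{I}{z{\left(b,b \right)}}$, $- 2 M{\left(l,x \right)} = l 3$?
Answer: $-35$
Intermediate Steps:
$M{\left(l,x \right)} = - \frac{3 l}{2}$ ($M{\left(l,x \right)} = - \frac{l 3}{2} = - \frac{3 l}{2}$)
$k{\left(b,I \right)} = - \frac{2 I}{3}$ ($k{\left(b,I \right)} = 4 \frac{I}{-6} = 4 I \left(- \frac{1}{6}\right) = 4 \left(- \frac{I}{6}\right) = - \frac{2 I}{3}$)
$7 k{\left(20,N{\left(M{\left(-5,3 \right)},-1 \right)} \right)} = 7 \left(- \frac{2 \left(\left(- \frac{3}{2}\right) \left(-5\right)\right)}{3}\right) = 7 \left(\left(- \frac{2}{3}\right) \frac{15}{2}\right) = 7 \left(-5\right) = -35$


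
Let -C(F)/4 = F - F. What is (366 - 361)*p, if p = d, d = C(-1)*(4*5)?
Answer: 0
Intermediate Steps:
C(F) = 0 (C(F) = -4*(F - F) = -4*0 = 0)
d = 0 (d = 0*(4*5) = 0*20 = 0)
p = 0
(366 - 361)*p = (366 - 361)*0 = 5*0 = 0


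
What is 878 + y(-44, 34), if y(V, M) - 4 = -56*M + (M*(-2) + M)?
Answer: -1056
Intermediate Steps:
y(V, M) = 4 - 57*M (y(V, M) = 4 + (-56*M + (M*(-2) + M)) = 4 + (-56*M + (-2*M + M)) = 4 + (-56*M - M) = 4 - 57*M)
878 + y(-44, 34) = 878 + (4 - 57*34) = 878 + (4 - 1938) = 878 - 1934 = -1056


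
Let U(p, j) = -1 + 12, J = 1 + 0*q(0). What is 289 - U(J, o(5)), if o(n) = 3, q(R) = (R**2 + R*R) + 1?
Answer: 278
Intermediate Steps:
q(R) = 1 + 2*R**2 (q(R) = (R**2 + R**2) + 1 = 2*R**2 + 1 = 1 + 2*R**2)
J = 1 (J = 1 + 0*(1 + 2*0**2) = 1 + 0*(1 + 2*0) = 1 + 0*(1 + 0) = 1 + 0*1 = 1 + 0 = 1)
U(p, j) = 11
289 - U(J, o(5)) = 289 - 1*11 = 289 - 11 = 278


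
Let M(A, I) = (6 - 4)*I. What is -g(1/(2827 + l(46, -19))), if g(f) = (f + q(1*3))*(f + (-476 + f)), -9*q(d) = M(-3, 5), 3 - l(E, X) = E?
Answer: -6146856707/11625984 ≈ -528.72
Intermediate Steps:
l(E, X) = 3 - E
M(A, I) = 2*I
q(d) = -10/9 (q(d) = -2*5/9 = -⅑*10 = -10/9)
g(f) = (-476 + 2*f)*(-10/9 + f) (g(f) = (f - 10/9)*(f + (-476 + f)) = (-10/9 + f)*(-476 + 2*f) = (-476 + 2*f)*(-10/9 + f))
-g(1/(2827 + l(46, -19))) = -(4760/9 + 2*(1/(2827 + (3 - 1*46)))² - 4304/(9*(2827 + (3 - 1*46)))) = -(4760/9 + 2*(1/(2827 + (3 - 46)))² - 4304/(9*(2827 + (3 - 46)))) = -(4760/9 + 2*(1/(2827 - 43))² - 4304/(9*(2827 - 43))) = -(4760/9 + 2*(1/2784)² - 4304/9/2784) = -(4760/9 + 2*(1/2784)² - 4304/9*1/2784) = -(4760/9 + 2*(1/7750656) - 269/1566) = -(4760/9 + 1/3875328 - 269/1566) = -1*6146856707/11625984 = -6146856707/11625984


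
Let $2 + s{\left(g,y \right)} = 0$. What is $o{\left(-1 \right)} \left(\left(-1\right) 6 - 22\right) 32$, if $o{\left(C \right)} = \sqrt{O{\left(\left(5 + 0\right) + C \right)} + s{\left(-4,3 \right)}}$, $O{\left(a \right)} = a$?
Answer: $- 896 \sqrt{2} \approx -1267.1$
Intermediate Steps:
$s{\left(g,y \right)} = -2$ ($s{\left(g,y \right)} = -2 + 0 = -2$)
$o{\left(C \right)} = \sqrt{3 + C}$ ($o{\left(C \right)} = \sqrt{\left(\left(5 + 0\right) + C\right) - 2} = \sqrt{\left(5 + C\right) - 2} = \sqrt{3 + C}$)
$o{\left(-1 \right)} \left(\left(-1\right) 6 - 22\right) 32 = \sqrt{3 - 1} \left(\left(-1\right) 6 - 22\right) 32 = \sqrt{2} \left(-6 - 22\right) 32 = \sqrt{2} \left(-28\right) 32 = - 28 \sqrt{2} \cdot 32 = - 896 \sqrt{2}$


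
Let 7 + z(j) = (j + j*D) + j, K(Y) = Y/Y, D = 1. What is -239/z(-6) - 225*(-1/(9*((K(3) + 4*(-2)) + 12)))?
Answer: 364/25 ≈ 14.560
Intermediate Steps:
K(Y) = 1
z(j) = -7 + 3*j (z(j) = -7 + ((j + j*1) + j) = -7 + ((j + j) + j) = -7 + (2*j + j) = -7 + 3*j)
-239/z(-6) - 225*(-1/(9*((K(3) + 4*(-2)) + 12))) = -239/(-7 + 3*(-6)) - 225*(-1/(9*((1 + 4*(-2)) + 12))) = -239/(-7 - 18) - 225*(-1/(9*((1 - 8) + 12))) = -239/(-25) - 225*(-1/(9*(-7 + 12))) = -239*(-1/25) - 225/((-9*5)) = 239/25 - 225/(-45) = 239/25 - 225*(-1/45) = 239/25 + 5 = 364/25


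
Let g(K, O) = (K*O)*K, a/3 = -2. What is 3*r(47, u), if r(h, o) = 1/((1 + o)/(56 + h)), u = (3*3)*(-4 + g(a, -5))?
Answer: -309/1655 ≈ -0.18671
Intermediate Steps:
a = -6 (a = 3*(-2) = -6)
g(K, O) = O*K²
u = -1656 (u = (3*3)*(-4 - 5*(-6)²) = 9*(-4 - 5*36) = 9*(-4 - 180) = 9*(-184) = -1656)
r(h, o) = (56 + h)/(1 + o) (r(h, o) = 1/((1 + o)/(56 + h)) = (56 + h)/(1 + o))
3*r(47, u) = 3*((56 + 47)/(1 - 1656)) = 3*(103/(-1655)) = 3*(-1/1655*103) = 3*(-103/1655) = -309/1655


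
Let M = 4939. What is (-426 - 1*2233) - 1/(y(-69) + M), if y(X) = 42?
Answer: -13244480/4981 ≈ -2659.0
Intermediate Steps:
(-426 - 1*2233) - 1/(y(-69) + M) = (-426 - 1*2233) - 1/(42 + 4939) = (-426 - 2233) - 1/4981 = -2659 - 1*1/4981 = -2659 - 1/4981 = -13244480/4981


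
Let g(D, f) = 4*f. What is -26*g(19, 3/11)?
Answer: -312/11 ≈ -28.364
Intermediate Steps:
-26*g(19, 3/11) = -104*3/11 = -26*12/11 = -312/11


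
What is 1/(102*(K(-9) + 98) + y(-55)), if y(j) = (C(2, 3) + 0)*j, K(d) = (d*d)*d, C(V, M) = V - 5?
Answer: -1/64197 ≈ -1.5577e-5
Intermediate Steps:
C(V, M) = -5 + V
K(d) = d³ (K(d) = d²*d = d³)
y(j) = -3*j (y(j) = ((-5 + 2) + 0)*j = (-3 + 0)*j = -3*j)
1/(102*(K(-9) + 98) + y(-55)) = 1/(102*((-9)³ + 98) - 3*(-55)) = 1/(102*(-729 + 98) + 165) = 1/(102*(-631) + 165) = 1/(-64362 + 165) = 1/(-64197) = -1/64197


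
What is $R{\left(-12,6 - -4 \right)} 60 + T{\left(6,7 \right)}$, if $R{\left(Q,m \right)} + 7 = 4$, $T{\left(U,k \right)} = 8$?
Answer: $-172$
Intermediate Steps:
$R{\left(Q,m \right)} = -3$ ($R{\left(Q,m \right)} = -7 + 4 = -3$)
$R{\left(-12,6 - -4 \right)} 60 + T{\left(6,7 \right)} = \left(-3\right) 60 + 8 = -180 + 8 = -172$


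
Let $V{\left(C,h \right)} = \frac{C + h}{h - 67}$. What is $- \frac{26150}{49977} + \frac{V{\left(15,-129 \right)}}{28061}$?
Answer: $- \frac{71909076011}{137435650506} \approx -0.52322$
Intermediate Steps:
$V{\left(C,h \right)} = \frac{C + h}{-67 + h}$
$- \frac{26150}{49977} + \frac{V{\left(15,-129 \right)}}{28061} = - \frac{26150}{49977} + \frac{\frac{1}{-67 - 129} \left(15 - 129\right)}{28061} = \left(-26150\right) \frac{1}{49977} + \frac{1}{-196} \left(-114\right) \frac{1}{28061} = - \frac{26150}{49977} + \left(- \frac{1}{196}\right) \left(-114\right) \frac{1}{28061} = - \frac{26150}{49977} + \frac{57}{98} \cdot \frac{1}{28061} = - \frac{26150}{49977} + \frac{57}{2749978} = - \frac{71909076011}{137435650506}$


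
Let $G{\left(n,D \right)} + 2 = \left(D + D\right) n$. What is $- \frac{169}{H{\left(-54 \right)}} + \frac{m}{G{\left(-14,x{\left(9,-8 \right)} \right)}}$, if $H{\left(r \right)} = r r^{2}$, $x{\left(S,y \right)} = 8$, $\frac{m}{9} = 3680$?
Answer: $- \frac{2607584743}{17793432} \approx -146.55$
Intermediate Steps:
$m = 33120$ ($m = 9 \cdot 3680 = 33120$)
$H{\left(r \right)} = r^{3}$
$G{\left(n,D \right)} = -2 + 2 D n$ ($G{\left(n,D \right)} = -2 + \left(D + D\right) n = -2 + 2 D n$)
$- \frac{169}{H{\left(-54 \right)}} + \frac{m}{G{\left(-14,x{\left(9,-8 \right)} \right)}} = - \frac{169}{\left(-54\right)^{3}} + \frac{33120}{-2 + 2 \cdot 8 \left(-14\right)} = - \frac{169}{-157464} + \frac{33120}{-2 - 224} = \left(-169\right) \left(- \frac{1}{157464}\right) + \frac{33120}{-226} = \frac{169}{157464} + 33120 \left(- \frac{1}{226}\right) = \frac{169}{157464} - \frac{16560}{113} = - \frac{2607584743}{17793432}$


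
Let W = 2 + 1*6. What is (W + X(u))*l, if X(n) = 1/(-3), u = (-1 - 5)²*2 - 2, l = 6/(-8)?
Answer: -23/4 ≈ -5.7500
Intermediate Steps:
l = -¾ (l = 6*(-⅛) = -¾ ≈ -0.75000)
u = 70 (u = (-6)²*2 - 2 = 36*2 - 2 = 72 - 2 = 70)
X(n) = -⅓
W = 8 (W = 2 + 6 = 8)
(W + X(u))*l = (8 - ⅓)*(-¾) = (23/3)*(-¾) = -23/4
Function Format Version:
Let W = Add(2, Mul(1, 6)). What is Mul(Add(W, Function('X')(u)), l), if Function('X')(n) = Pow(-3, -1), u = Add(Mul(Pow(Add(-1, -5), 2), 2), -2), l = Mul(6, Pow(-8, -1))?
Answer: Rational(-23, 4) ≈ -5.7500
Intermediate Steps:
l = Rational(-3, 4) (l = Mul(6, Rational(-1, 8)) = Rational(-3, 4) ≈ -0.75000)
u = 70 (u = Add(Mul(Pow(-6, 2), 2), -2) = Add(Mul(36, 2), -2) = Add(72, -2) = 70)
Function('X')(n) = Rational(-1, 3)
W = 8 (W = Add(2, 6) = 8)
Mul(Add(W, Function('X')(u)), l) = Mul(Add(8, Rational(-1, 3)), Rational(-3, 4)) = Mul(Rational(23, 3), Rational(-3, 4)) = Rational(-23, 4)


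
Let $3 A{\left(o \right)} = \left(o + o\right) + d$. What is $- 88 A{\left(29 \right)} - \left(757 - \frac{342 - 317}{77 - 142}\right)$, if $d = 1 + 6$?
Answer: $- \frac{103898}{39} \approx -2664.1$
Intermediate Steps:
$d = 7$
$A{\left(o \right)} = \frac{7}{3} + \frac{2 o}{3}$ ($A{\left(o \right)} = \frac{\left(o + o\right) + 7}{3} = \frac{2 o + 7}{3} = \frac{7 + 2 o}{3} = \frac{7}{3} + \frac{2 o}{3}$)
$- 88 A{\left(29 \right)} - \left(757 - \frac{342 - 317}{77 - 142}\right) = - 88 \left(\frac{7}{3} + \frac{2}{3} \cdot 29\right) - \left(757 - \frac{342 - 317}{77 - 142}\right) = - 88 \left(\frac{7}{3} + \frac{58}{3}\right) - \left(757 - \frac{25}{-65}\right) = \left(-88\right) \frac{65}{3} + \left(25 \left(- \frac{1}{65}\right) - 757\right) = - \frac{5720}{3} - \frac{9846}{13} = - \frac{103898}{39}$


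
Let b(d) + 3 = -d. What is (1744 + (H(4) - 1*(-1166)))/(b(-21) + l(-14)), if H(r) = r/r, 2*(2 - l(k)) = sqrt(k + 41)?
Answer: 232880/1573 + 17466*sqrt(3)/1573 ≈ 167.28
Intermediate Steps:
l(k) = 2 - sqrt(41 + k)/2 (l(k) = 2 - sqrt(k + 41)/2 = 2 - sqrt(41 + k)/2)
b(d) = -3 - d
H(r) = 1
(1744 + (H(4) - 1*(-1166)))/(b(-21) + l(-14)) = (1744 + (1 - 1*(-1166)))/((-3 - 1*(-21)) + (2 - sqrt(41 - 14)/2)) = (1744 + (1 + 1166))/((-3 + 21) + (2 - 3*sqrt(3)/2)) = (1744 + 1167)/(18 + (2 - 3*sqrt(3)/2)) = 2911/(18 + (2 - 3*sqrt(3)/2)) = 2911/(20 - 3*sqrt(3)/2)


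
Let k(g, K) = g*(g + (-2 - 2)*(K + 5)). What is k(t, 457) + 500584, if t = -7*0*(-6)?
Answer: 500584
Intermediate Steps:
t = 0 (t = 0*(-6) = 0)
k(g, K) = g*(-20 + g - 4*K) (k(g, K) = g*(g - 4*(5 + K)) = g*(g + (-20 - 4*K)) = g*(-20 + g - 4*K))
k(t, 457) + 500584 = 0*(-20 + 0 - 4*457) + 500584 = 0*(-20 + 0 - 1828) + 500584 = 0*(-1848) + 500584 = 0 + 500584 = 500584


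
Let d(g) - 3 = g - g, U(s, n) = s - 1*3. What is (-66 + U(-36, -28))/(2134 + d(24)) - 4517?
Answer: -9652934/2137 ≈ -4517.0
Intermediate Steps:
U(s, n) = -3 + s (U(s, n) = s - 3 = -3 + s)
d(g) = 3 (d(g) = 3 + (g - g) = 3 + 0 = 3)
(-66 + U(-36, -28))/(2134 + d(24)) - 4517 = (-66 + (-3 - 36))/(2134 + 3) - 4517 = (-66 - 39)/2137 - 4517 = -105*1/2137 - 4517 = -105/2137 - 4517 = -9652934/2137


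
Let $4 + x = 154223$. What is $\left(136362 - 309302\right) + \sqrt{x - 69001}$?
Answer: $-172940 + \sqrt{85218} \approx -1.7265 \cdot 10^{5}$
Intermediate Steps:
$x = 154219$ ($x = -4 + 154223 = 154219$)
$\left(136362 - 309302\right) + \sqrt{x - 69001} = \left(136362 - 309302\right) + \sqrt{154219 - 69001} = -172940 + \sqrt{85218}$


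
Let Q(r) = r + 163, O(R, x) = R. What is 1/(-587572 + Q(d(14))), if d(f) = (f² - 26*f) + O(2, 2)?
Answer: -1/587575 ≈ -1.7019e-6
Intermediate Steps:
d(f) = 2 + f² - 26*f (d(f) = (f² - 26*f) + 2 = 2 + f² - 26*f)
Q(r) = 163 + r
1/(-587572 + Q(d(14))) = 1/(-587572 + (163 + (2 + 14² - 26*14))) = 1/(-587572 + (163 + (2 + 196 - 364))) = 1/(-587572 + (163 - 166)) = 1/(-587572 - 3) = 1/(-587575) = -1/587575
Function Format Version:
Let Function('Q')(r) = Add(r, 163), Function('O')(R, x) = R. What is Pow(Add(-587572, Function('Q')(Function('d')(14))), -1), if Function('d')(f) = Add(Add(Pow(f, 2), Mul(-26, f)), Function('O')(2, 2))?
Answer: Rational(-1, 587575) ≈ -1.7019e-6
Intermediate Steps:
Function('d')(f) = Add(2, Pow(f, 2), Mul(-26, f)) (Function('d')(f) = Add(Add(Pow(f, 2), Mul(-26, f)), 2) = Add(2, Pow(f, 2), Mul(-26, f)))
Function('Q')(r) = Add(163, r)
Pow(Add(-587572, Function('Q')(Function('d')(14))), -1) = Pow(Add(-587572, Add(163, Add(2, Pow(14, 2), Mul(-26, 14)))), -1) = Pow(Add(-587572, Add(163, Add(2, 196, -364))), -1) = Pow(Add(-587572, Add(163, -166)), -1) = Pow(Add(-587572, -3), -1) = Pow(-587575, -1) = Rational(-1, 587575)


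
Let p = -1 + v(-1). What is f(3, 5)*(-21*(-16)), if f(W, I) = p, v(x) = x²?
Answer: 0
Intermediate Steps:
p = 0 (p = -1 + (-1)² = -1 + 1 = 0)
f(W, I) = 0
f(3, 5)*(-21*(-16)) = 0*(-21*(-16)) = 0*336 = 0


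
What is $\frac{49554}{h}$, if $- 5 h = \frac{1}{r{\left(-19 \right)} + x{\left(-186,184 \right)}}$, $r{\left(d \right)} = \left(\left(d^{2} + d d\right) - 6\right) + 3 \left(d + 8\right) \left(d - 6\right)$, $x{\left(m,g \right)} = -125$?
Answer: $-350842320$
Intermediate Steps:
$r{\left(d \right)} = -6 + 2 d^{2} + 3 \left(-6 + d\right) \left(8 + d\right)$ ($r{\left(d \right)} = \left(\left(d^{2} + d^{2}\right) - 6\right) + 3 \left(8 + d\right) \left(-6 + d\right) = \left(2 d^{2} - 6\right) + 3 \left(-6 + d\right) \left(8 + d\right) = \left(-6 + 2 d^{2}\right) + 3 \left(-6 + d\right) \left(8 + d\right) = -6 + 2 d^{2} + 3 \left(-6 + d\right) \left(8 + d\right)$)
$h = - \frac{1}{7080}$ ($h = - \frac{1}{5 \left(\left(-150 + 5 \left(-19\right)^{2} + 6 \left(-19\right)\right) - 125\right)} = - \frac{1}{5 \left(\left(-150 + 5 \cdot 361 - 114\right) - 125\right)} = - \frac{1}{5 \left(\left(-150 + 1805 - 114\right) - 125\right)} = - \frac{1}{5 \left(1541 - 125\right)} = - \frac{1}{5 \cdot 1416} = \left(- \frac{1}{5}\right) \frac{1}{1416} = - \frac{1}{7080} \approx -0.00014124$)
$\frac{49554}{h} = \frac{49554}{- \frac{1}{7080}} = 49554 \left(-7080\right) = -350842320$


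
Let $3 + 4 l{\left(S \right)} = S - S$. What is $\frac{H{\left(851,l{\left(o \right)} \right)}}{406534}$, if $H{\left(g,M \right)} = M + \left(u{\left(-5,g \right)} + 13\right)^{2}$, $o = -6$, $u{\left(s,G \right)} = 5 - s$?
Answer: $\frac{2113}{1626136} \approx 0.0012994$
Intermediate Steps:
$l{\left(S \right)} = - \frac{3}{4}$ ($l{\left(S \right)} = - \frac{3}{4} + \frac{S - S}{4} = - \frac{3}{4} + \frac{1}{4} \cdot 0 = - \frac{3}{4} + 0 = - \frac{3}{4}$)
$H{\left(g,M \right)} = 529 + M$ ($H{\left(g,M \right)} = M + \left(\left(5 - -5\right) + 13\right)^{2} = M + \left(\left(5 + 5\right) + 13\right)^{2} = M + \left(10 + 13\right)^{2} = M + 23^{2} = M + 529 = 529 + M$)
$\frac{H{\left(851,l{\left(o \right)} \right)}}{406534} = \frac{529 - \frac{3}{4}}{406534} = \frac{2113}{4} \cdot \frac{1}{406534} = \frac{2113}{1626136}$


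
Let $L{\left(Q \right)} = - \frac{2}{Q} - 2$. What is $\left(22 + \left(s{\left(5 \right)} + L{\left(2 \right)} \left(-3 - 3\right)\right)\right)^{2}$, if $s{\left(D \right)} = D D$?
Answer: $4225$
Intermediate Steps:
$L{\left(Q \right)} = -2 - \frac{2}{Q}$ ($L{\left(Q \right)} = - \frac{2}{Q} - 2 = -2 - \frac{2}{Q}$)
$s{\left(D \right)} = D^{2}$
$\left(22 + \left(s{\left(5 \right)} + L{\left(2 \right)} \left(-3 - 3\right)\right)\right)^{2} = \left(22 + \left(5^{2} + \left(-2 - \frac{2}{2}\right) \left(-3 - 3\right)\right)\right)^{2} = \left(22 + \left(25 + \left(-2 - 1\right) \left(-6\right)\right)\right)^{2} = \left(22 + \left(25 - -18\right)\right)^{2} = \left(22 + \left(25 + 18\right)\right)^{2} = \left(22 + 43\right)^{2} = 65^{2} = 4225$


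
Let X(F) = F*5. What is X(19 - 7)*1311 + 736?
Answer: 79396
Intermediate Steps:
X(F) = 5*F
X(19 - 7)*1311 + 736 = (5*(19 - 7))*1311 + 736 = (5*12)*1311 + 736 = 60*1311 + 736 = 78660 + 736 = 79396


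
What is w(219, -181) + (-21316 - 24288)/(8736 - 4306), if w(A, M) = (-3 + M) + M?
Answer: -831277/2215 ≈ -375.29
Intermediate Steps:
w(A, M) = -3 + 2*M
w(219, -181) + (-21316 - 24288)/(8736 - 4306) = (-3 + 2*(-181)) + (-21316 - 24288)/(8736 - 4306) = (-3 - 362) - 45604/4430 = -365 - 45604*1/4430 = -365 - 22802/2215 = -831277/2215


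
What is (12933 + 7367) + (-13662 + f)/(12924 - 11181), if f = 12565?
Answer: 35381803/1743 ≈ 20299.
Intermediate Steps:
(12933 + 7367) + (-13662 + f)/(12924 - 11181) = (12933 + 7367) + (-13662 + 12565)/(12924 - 11181) = 20300 - 1097/1743 = 35381803/1743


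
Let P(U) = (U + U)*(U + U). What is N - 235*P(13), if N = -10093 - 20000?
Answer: -188953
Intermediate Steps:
P(U) = 4*U² (P(U) = (2*U)*(2*U) = 4*U²)
N = -30093
N - 235*P(13) = -30093 - 940*13² = -30093 - 940*169 = -30093 - 235*676 = -30093 - 158860 = -188953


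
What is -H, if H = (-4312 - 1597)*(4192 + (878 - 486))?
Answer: 27086856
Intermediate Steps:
H = -27086856 (H = -5909*(4192 + 392) = -5909*4584 = -27086856)
-H = -1*(-27086856) = 27086856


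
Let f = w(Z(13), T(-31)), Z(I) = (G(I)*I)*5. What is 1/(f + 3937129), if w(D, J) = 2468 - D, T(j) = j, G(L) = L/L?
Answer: 1/3939532 ≈ 2.5384e-7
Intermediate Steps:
G(L) = 1
Z(I) = 5*I (Z(I) = (1*I)*5 = I*5 = 5*I)
f = 2403 (f = 2468 - 5*13 = 2468 - 1*65 = 2468 - 65 = 2403)
1/(f + 3937129) = 1/(2403 + 3937129) = 1/3939532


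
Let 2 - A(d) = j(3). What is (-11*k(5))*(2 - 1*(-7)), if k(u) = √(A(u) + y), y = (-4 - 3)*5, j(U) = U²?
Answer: -99*I*√42 ≈ -641.59*I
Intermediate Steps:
y = -35 (y = -7*5 = -35)
A(d) = -7 (A(d) = 2 - 1*3² = 2 - 1*9 = 2 - 9 = -7)
k(u) = I*√42 (k(u) = √(-7 - 35) = √(-42) = I*√42)
(-11*k(5))*(2 - 1*(-7)) = (-11*I*√42)*(2 - 1*(-7)) = (-11*I*√42)*(2 + 7) = -11*I*√42*9 = -99*I*√42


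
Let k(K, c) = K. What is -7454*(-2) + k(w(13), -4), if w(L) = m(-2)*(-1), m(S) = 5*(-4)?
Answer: 14928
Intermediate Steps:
m(S) = -20
w(L) = 20 (w(L) = -20*(-1) = 20)
-7454*(-2) + k(w(13), -4) = -7454*(-2) + 20 = 14908 + 20 = 14928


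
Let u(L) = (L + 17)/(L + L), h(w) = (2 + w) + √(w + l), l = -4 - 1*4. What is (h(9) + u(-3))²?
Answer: 841/9 ≈ 93.444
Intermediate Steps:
l = -8 (l = -4 - 4 = -8)
h(w) = 2 + w + √(-8 + w) (h(w) = (2 + w) + √(w - 8) = (2 + w) + √(-8 + w) = 2 + w + √(-8 + w))
u(L) = (17 + L)/(2*L) (u(L) = (17 + L)/((2*L)) = (17 + L)*(1/(2*L)) = (17 + L)/(2*L))
(h(9) + u(-3))² = ((2 + 9 + √(-8 + 9)) + (½)*(17 - 3)/(-3))² = ((2 + 9 + √1) + (½)*(-⅓)*14)² = ((2 + 9 + 1) - 7/3)² = (12 - 7/3)² = (29/3)² = 841/9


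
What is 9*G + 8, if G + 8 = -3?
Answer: -91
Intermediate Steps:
G = -11 (G = -8 - 3 = -11)
9*G + 8 = 9*(-11) + 8 = -99 + 8 = -91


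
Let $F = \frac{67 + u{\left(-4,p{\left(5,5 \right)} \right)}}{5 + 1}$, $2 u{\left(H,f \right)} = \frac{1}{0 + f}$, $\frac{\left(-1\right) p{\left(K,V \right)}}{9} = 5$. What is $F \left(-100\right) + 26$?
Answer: $- \frac{29443}{27} \approx -1090.5$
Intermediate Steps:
$p{\left(K,V \right)} = -45$ ($p{\left(K,V \right)} = \left(-9\right) 5 = -45$)
$u{\left(H,f \right)} = \frac{1}{2 f}$ ($u{\left(H,f \right)} = \frac{1}{2 \left(0 + f\right)} = \frac{1}{2 f}$)
$F = \frac{6029}{540}$ ($F = \frac{67 + \frac{1}{2 \left(-45\right)}}{5 + 1} = \frac{67 + \frac{1}{2} \left(- \frac{1}{45}\right)}{6} = \left(67 - \frac{1}{90}\right) \frac{1}{6} = \frac{6029}{90} \cdot \frac{1}{6} = \frac{6029}{540} \approx 11.165$)
$F \left(-100\right) + 26 = \frac{6029}{540} \left(-100\right) + 26 = - \frac{30145}{27} + 26 = - \frac{29443}{27}$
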